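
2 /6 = 0.33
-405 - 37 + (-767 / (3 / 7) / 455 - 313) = -11384 / 15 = -758.93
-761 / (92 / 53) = -40333 / 92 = -438.40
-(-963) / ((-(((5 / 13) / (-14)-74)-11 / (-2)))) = 87633 / 6236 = 14.05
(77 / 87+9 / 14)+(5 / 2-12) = -4855 / 609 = -7.97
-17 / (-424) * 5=85 / 424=0.20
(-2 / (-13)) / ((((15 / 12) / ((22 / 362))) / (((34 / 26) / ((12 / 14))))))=5236 / 458835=0.01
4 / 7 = 0.57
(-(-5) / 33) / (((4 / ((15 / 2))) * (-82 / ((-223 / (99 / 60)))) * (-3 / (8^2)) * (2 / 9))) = -223000 / 4961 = -44.95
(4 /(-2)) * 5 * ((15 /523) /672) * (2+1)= -75 /58576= -0.00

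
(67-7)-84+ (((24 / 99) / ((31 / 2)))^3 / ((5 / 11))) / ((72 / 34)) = -105113355352 / 4379723865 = -24.00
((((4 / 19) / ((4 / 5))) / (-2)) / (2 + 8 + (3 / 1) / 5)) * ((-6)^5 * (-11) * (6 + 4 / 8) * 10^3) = -6949800000 / 1007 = -6901489.57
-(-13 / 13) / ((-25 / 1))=-1 / 25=-0.04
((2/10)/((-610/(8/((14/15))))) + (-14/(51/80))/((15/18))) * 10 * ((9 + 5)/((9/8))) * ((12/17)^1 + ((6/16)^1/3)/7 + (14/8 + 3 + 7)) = -45437645000/1110627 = -40911.71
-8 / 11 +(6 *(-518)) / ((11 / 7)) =-1978.55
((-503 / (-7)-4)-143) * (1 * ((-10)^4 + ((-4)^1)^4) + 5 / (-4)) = -10787997 / 14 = -770571.21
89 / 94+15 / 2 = 397 / 47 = 8.45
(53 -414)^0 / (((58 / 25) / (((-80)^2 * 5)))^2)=160000000000 / 841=190249702.73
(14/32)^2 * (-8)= -49/32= -1.53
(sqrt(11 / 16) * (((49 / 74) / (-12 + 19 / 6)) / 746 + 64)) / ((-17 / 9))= -842632533 * sqrt(11) / 99477608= -28.09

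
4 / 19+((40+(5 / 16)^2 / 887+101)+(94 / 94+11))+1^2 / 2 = 663164251 / 4314368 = 153.71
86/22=43/11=3.91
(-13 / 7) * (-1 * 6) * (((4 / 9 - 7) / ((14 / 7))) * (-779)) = 597493 / 21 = 28452.05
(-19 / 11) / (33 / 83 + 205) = -1577 / 187528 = -0.01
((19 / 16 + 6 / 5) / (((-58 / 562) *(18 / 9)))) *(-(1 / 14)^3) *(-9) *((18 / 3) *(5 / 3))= -483039 / 1273216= -0.38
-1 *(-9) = 9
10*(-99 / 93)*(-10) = 3300 / 31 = 106.45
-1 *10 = -10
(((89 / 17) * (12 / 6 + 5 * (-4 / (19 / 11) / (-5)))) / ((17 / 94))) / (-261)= -686012 / 1433151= -0.48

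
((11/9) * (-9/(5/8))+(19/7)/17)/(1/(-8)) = 83016/595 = 139.52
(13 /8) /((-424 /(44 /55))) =-13 /4240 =-0.00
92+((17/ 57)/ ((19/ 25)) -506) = -447937/ 1083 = -413.61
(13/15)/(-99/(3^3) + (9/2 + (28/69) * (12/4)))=598/1415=0.42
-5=-5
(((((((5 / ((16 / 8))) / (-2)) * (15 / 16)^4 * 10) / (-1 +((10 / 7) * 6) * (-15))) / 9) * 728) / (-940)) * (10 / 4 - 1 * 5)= 89578125 / 5587468288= 0.02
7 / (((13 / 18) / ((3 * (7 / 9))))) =294 / 13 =22.62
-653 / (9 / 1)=-653 / 9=-72.56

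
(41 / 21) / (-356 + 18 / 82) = -1681 / 306327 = -0.01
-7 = -7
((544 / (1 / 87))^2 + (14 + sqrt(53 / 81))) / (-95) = -2239939598 / 95 - sqrt(53) / 855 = -23578311.57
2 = 2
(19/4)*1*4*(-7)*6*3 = -2394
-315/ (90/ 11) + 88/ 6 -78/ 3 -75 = -749/ 6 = -124.83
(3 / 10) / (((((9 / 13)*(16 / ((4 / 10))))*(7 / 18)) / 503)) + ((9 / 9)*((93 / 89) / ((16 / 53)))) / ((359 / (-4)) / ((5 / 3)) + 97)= 1515348669 / 107529800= 14.09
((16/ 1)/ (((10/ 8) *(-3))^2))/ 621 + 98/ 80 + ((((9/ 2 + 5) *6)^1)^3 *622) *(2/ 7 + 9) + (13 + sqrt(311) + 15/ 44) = sqrt(311) + 92062996148296231/ 86070600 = 1069621887.92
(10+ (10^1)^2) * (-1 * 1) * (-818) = 89980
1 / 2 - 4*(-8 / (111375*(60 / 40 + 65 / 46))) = 7463597 / 14924250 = 0.50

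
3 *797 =2391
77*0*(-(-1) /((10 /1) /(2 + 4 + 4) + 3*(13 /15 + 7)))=0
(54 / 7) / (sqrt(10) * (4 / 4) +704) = 0.01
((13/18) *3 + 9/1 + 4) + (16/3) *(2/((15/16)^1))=26.54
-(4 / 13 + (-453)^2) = -2667721 / 13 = -205209.31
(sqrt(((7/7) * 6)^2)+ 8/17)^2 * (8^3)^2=3171942400/289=10975579.24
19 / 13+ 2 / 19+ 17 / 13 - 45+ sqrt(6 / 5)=-10405 / 247+ sqrt(30) / 5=-41.03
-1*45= -45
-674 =-674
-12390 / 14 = -885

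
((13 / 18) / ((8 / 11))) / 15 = 143 / 2160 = 0.07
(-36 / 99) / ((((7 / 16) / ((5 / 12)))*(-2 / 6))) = 80 / 77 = 1.04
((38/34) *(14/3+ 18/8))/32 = 1577/6528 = 0.24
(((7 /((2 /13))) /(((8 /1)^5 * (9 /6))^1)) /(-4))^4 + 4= 95627921278110384152305 /23906980319527578894336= 4.00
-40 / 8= -5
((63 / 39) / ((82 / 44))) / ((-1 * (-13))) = 462 / 6929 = 0.07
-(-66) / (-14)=-33 / 7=-4.71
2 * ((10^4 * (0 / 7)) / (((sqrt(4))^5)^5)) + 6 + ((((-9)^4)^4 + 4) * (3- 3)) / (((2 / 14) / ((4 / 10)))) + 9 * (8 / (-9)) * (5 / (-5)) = 14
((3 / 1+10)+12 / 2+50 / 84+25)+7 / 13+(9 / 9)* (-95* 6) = -286577 / 546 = -524.87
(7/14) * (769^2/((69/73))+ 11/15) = 35974503/115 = 312821.77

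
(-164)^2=26896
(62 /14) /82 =0.05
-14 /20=-7 /10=-0.70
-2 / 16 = -1 / 8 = -0.12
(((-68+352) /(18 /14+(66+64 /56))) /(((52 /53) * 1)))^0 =1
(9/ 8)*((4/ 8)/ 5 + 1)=1.24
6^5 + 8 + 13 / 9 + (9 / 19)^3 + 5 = 480918487 / 61731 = 7790.55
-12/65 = -0.18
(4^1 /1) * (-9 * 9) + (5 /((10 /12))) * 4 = -300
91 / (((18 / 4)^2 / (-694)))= -252616 / 81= -3118.72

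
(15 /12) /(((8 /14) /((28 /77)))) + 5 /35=289 /308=0.94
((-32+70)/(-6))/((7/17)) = -323/21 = -15.38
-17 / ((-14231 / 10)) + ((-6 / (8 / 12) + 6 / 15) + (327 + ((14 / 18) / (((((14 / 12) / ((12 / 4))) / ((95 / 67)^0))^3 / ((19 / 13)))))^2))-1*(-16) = 707.99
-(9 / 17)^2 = -81 / 289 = -0.28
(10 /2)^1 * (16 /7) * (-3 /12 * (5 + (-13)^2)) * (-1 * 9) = 31320 /7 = 4474.29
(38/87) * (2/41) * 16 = 0.34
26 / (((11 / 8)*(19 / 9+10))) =1872 / 1199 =1.56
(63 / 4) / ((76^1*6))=21 / 608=0.03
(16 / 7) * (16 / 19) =256 / 133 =1.92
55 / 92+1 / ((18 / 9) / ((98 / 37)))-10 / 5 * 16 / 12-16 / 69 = -9971 / 10212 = -0.98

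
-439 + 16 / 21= -9203 / 21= -438.24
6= 6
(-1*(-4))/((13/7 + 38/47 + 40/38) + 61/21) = 37506/62101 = 0.60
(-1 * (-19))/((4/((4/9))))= 19/9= 2.11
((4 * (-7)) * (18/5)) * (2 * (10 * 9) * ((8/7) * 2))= -41472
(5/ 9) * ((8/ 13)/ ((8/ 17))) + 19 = 19.73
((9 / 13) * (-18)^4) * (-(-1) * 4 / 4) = 944784 / 13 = 72675.69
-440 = -440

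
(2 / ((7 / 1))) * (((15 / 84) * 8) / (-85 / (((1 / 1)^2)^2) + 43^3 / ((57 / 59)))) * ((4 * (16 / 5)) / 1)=3648 / 57404333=0.00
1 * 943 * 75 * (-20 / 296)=-353625 / 74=-4778.72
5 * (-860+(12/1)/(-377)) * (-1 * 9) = 38701.43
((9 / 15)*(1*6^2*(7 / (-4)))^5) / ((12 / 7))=-6947055801 / 20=-347352790.05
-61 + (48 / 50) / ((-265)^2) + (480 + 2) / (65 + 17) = -3967711516 / 71980625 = -55.12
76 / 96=19 / 24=0.79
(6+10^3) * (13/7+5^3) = 893328/7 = 127618.29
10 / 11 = 0.91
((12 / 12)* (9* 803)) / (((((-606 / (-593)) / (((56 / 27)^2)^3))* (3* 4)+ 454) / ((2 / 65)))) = 33043110201851904 / 67485335879806325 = 0.49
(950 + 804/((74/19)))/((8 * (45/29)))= 310213/3330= 93.16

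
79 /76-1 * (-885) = 67339 /76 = 886.04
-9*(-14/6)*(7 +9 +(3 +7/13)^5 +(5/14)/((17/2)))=75655177443/6311981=11985.96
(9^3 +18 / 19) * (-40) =-554760 / 19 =-29197.89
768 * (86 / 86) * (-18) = -13824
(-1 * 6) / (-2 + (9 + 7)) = -3 / 7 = -0.43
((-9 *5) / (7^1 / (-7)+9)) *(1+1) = -45 / 4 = -11.25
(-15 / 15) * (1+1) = -2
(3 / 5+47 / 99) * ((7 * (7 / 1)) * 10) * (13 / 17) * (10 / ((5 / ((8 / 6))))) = 5422144 / 5049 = 1073.90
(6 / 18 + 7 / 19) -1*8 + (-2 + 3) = -359 / 57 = -6.30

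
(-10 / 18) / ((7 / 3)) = -5 / 21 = -0.24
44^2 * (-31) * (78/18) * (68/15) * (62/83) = -3289356928/3735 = -880684.59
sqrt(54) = 3 * sqrt(6) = 7.35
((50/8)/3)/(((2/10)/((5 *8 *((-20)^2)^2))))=200000000/3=66666666.67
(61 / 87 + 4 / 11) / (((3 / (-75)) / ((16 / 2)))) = -203800 / 957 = -212.96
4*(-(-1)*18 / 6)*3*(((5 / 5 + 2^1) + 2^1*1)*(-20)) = -3600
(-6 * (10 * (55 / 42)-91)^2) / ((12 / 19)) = -25426712 / 441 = -57656.94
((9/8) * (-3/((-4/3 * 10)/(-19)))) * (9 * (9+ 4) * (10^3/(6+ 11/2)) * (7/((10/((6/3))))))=-6302205/92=-68502.23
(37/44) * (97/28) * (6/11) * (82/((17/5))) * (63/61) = 19865115/501908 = 39.58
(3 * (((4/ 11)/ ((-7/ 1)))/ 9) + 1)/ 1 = 227/ 231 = 0.98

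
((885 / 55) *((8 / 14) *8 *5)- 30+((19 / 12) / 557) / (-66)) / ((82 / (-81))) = -9387944163 / 28135184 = -333.67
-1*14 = -14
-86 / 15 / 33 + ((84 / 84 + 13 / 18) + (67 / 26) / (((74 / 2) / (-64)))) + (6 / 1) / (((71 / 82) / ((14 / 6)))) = 149439281 / 11269830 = 13.26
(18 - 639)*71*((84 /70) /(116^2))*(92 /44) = -3042279 /370040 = -8.22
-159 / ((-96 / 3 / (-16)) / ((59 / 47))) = -9381 / 94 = -99.80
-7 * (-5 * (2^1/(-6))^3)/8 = -35/216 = -0.16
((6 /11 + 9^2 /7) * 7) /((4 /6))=2799 /22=127.23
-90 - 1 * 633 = -723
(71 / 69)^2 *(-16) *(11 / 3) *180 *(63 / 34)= -186315360 / 8993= -20717.82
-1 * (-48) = 48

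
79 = 79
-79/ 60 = -1.32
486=486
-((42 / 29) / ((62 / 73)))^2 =-2.91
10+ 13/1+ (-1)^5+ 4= 26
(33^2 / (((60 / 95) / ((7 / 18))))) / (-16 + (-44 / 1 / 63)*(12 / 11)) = -10241 / 256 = -40.00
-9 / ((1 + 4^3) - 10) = -9 / 55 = -0.16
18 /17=1.06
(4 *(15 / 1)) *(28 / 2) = 840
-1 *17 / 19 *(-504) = 8568 / 19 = 450.95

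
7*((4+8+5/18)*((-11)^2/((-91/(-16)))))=16456/9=1828.44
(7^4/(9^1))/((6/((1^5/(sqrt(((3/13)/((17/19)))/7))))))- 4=-4+ 2401 * sqrt(88179)/3078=227.64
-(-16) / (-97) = -16 / 97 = -0.16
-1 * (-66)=66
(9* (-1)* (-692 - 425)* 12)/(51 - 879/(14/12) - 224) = -130.22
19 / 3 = 6.33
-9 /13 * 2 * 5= -90 /13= -6.92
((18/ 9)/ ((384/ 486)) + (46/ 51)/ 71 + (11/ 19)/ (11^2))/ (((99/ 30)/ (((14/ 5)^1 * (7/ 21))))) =432064003/ 599376888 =0.72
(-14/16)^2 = 49/64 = 0.77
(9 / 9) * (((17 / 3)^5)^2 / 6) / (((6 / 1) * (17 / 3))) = 118587876497 / 708588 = 167358.01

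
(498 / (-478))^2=62001 / 57121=1.09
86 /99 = 0.87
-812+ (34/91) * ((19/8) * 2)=-147461/182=-810.23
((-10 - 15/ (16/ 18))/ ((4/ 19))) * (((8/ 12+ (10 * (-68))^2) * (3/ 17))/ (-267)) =2833360085/ 72624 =39014.10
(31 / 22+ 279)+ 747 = 22603 / 22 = 1027.41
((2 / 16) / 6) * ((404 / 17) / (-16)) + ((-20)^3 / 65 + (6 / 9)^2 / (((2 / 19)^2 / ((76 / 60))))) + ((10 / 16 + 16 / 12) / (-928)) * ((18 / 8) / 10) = -128114386339 / 1771960320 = -72.30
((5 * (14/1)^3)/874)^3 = 322828856000/83453453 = 3868.37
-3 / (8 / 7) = -21 / 8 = -2.62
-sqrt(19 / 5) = -sqrt(95) / 5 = -1.95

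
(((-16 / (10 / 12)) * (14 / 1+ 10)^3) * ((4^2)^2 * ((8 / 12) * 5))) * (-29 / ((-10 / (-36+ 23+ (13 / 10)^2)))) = 928590594048 / 125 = 7428724752.38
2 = 2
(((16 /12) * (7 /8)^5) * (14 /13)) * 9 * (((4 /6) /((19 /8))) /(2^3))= 117649 /505856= 0.23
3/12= 1/4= 0.25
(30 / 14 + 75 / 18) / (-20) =-53 / 168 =-0.32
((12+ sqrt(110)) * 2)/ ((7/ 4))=8 * sqrt(110)/ 7+ 96/ 7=25.70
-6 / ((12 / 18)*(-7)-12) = 9 / 25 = 0.36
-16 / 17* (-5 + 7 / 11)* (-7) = -5376 / 187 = -28.75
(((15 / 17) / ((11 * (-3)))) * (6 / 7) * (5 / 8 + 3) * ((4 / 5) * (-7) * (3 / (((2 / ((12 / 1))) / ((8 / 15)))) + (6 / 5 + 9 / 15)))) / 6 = 1653 / 1870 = 0.88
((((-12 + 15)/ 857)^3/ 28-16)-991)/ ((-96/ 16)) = 167.83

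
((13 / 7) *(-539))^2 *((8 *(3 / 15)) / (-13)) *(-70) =8632624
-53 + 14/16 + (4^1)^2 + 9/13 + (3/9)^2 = -33061/936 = -35.32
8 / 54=4 / 27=0.15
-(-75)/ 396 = 25/ 132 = 0.19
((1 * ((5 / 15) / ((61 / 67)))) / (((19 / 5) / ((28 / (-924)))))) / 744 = -335 / 85367304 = -0.00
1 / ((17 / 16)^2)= 256 / 289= 0.89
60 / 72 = 5 / 6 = 0.83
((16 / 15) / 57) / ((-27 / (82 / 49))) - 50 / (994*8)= -4785091 / 642501720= -0.01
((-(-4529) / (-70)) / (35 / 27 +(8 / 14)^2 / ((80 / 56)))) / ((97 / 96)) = -5869584 / 139777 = -41.99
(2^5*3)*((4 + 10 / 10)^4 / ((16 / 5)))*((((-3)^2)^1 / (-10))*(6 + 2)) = -135000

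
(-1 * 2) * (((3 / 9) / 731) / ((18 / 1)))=-1 / 19737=-0.00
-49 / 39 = -1.26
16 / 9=1.78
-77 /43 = -1.79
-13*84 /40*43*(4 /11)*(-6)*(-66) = -845208 /5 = -169041.60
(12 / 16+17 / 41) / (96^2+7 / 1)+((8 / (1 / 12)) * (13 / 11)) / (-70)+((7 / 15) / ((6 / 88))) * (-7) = -259599045401 / 5241061980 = -49.53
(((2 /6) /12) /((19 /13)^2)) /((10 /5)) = 169 /25992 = 0.01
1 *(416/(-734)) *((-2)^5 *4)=26624/367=72.54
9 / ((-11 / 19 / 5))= -855 / 11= -77.73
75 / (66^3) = 25 / 95832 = 0.00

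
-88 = -88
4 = 4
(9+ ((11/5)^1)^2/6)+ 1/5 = 1501/150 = 10.01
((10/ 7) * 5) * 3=150/ 7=21.43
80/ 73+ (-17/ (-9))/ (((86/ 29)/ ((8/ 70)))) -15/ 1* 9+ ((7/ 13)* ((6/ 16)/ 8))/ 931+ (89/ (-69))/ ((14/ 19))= -48742527605693/ 359506405440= -135.58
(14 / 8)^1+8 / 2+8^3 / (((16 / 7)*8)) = 135 / 4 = 33.75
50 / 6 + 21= 88 / 3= 29.33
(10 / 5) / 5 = 2 / 5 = 0.40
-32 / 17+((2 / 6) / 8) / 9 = -6895 / 3672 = -1.88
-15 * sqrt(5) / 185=-3 * sqrt(5) / 37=-0.18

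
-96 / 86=-48 / 43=-1.12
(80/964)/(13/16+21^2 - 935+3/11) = -3520/20907473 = -0.00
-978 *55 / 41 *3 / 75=-10758 / 205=-52.48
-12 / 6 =-2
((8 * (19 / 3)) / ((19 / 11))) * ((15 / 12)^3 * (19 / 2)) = 26125 / 48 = 544.27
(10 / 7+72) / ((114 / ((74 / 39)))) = 19018 / 15561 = 1.22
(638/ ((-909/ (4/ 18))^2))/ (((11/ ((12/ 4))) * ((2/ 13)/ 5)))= 7540/ 22309587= 0.00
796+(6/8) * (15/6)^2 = 12811/16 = 800.69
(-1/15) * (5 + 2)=-7/15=-0.47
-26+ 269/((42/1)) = -823/42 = -19.60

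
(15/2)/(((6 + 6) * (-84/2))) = -5/336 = -0.01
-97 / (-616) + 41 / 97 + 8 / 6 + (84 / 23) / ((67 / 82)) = 1763282951 / 276233496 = 6.38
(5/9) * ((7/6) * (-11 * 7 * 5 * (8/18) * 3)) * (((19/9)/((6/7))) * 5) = -8960875/2187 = -4097.34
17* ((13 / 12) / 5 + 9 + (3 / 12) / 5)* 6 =4726 / 5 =945.20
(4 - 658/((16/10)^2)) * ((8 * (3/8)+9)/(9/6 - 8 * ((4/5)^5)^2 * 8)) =237216796875/419683412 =565.23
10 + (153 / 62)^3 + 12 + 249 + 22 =73411681 / 238328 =308.03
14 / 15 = 0.93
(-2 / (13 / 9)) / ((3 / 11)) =-66 / 13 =-5.08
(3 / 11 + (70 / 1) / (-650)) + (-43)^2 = 1322153 / 715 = 1849.17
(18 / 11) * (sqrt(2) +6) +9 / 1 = 18 * sqrt(2) / 11 +207 / 11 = 21.13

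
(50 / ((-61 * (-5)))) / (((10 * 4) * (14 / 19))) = 0.01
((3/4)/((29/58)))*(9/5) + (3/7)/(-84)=2641/980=2.69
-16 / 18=-8 / 9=-0.89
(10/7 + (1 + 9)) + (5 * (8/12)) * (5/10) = 13.10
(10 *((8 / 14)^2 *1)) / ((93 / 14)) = 320 / 651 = 0.49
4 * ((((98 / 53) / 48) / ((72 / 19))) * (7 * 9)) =6517 / 2544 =2.56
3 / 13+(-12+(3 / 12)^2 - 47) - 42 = -20947 / 208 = -100.71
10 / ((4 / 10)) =25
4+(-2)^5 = -28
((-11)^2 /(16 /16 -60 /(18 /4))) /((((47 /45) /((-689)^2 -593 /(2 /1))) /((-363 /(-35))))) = -1125259954929 /24346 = -46219500.33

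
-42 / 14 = -3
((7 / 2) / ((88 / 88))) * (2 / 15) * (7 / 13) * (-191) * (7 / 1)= -65513 / 195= -335.96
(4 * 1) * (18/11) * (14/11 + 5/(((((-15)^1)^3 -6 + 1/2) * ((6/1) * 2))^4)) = 37912007443342574359/4550945337940924098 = 8.33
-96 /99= -32 /33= -0.97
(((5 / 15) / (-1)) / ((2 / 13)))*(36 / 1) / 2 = -39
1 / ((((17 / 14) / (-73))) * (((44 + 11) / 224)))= -228928 / 935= -244.84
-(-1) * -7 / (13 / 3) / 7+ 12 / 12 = 10 / 13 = 0.77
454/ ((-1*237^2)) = -454/ 56169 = -0.01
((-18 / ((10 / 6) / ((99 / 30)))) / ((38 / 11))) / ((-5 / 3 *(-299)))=-29403 / 1420250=-0.02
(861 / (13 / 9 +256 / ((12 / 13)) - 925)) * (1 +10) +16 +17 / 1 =106689 / 5816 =18.34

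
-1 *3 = -3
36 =36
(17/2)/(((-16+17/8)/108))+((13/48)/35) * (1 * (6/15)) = -10281119/155400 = -66.16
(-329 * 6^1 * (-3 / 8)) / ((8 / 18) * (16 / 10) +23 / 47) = 6262515 / 10156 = 616.63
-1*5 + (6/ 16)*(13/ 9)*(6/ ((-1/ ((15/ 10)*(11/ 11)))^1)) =-79/ 8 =-9.88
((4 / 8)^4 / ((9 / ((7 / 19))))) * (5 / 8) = 35 / 21888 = 0.00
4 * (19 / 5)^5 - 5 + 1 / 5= 3164.61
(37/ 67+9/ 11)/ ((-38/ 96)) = -48480/ 14003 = -3.46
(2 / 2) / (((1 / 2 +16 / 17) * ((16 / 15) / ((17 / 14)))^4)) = 71880260625 / 61681958912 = 1.17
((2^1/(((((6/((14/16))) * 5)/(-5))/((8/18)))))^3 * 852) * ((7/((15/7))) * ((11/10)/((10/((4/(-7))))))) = 1875181/4920750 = 0.38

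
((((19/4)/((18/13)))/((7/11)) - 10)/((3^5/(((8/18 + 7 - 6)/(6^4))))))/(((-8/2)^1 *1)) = 30199/5714053632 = 0.00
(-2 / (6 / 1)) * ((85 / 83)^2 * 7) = -50575 / 20667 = -2.45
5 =5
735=735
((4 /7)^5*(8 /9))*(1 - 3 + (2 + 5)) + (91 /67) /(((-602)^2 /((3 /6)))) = 40594262357 /149911313832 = 0.27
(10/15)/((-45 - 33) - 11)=-2/267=-0.01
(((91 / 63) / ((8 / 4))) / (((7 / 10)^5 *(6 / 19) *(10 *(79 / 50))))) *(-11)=-339625000 / 35849331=-9.47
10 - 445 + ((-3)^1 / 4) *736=-987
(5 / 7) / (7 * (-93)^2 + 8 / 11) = 55 / 4661867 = 0.00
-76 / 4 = -19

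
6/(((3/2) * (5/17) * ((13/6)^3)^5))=31972578951168/255929465070453785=0.00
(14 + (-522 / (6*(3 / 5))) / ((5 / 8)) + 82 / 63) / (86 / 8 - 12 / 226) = -6170704 / 304605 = -20.26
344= 344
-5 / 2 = -2.50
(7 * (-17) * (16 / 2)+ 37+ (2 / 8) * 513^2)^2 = 67344921081 / 16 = 4209057567.56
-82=-82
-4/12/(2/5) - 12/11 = -127/66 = -1.92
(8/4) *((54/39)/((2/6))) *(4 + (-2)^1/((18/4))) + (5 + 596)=8197/13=630.54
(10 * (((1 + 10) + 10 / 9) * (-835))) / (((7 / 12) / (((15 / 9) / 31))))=-18203000 / 1953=-9320.53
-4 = -4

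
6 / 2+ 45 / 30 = 9 / 2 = 4.50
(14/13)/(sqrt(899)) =14 * sqrt(899)/11687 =0.04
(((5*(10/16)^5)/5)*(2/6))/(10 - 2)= 3125/786432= 0.00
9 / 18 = 1 / 2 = 0.50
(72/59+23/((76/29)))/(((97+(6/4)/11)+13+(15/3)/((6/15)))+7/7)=98615/1219648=0.08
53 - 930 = -877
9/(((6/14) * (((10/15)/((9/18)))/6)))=189/2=94.50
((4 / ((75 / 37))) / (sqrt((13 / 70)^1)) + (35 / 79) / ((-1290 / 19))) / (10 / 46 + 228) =0.02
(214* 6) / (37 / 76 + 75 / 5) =82.91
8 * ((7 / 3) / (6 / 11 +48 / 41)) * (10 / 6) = 63140 / 3483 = 18.13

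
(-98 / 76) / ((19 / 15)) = -735 / 722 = -1.02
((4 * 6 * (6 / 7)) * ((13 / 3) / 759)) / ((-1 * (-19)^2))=-208 / 639331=-0.00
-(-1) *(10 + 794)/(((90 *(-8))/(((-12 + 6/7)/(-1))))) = -871/70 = -12.44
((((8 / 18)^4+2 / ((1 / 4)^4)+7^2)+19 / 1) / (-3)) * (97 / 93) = -369146692 / 1830519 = -201.66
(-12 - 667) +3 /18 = -4073 /6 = -678.83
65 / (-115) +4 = 79 / 23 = 3.43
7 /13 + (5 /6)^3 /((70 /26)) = 14809 /19656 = 0.75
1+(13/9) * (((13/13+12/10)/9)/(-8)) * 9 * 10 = -107/36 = -2.97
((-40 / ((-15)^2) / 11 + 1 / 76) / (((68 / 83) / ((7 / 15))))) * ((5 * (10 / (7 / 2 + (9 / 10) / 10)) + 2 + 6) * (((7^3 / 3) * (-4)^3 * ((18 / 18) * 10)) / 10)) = 236359203584 / 860980725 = 274.52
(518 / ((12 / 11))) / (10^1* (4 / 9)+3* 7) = 8547 / 458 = 18.66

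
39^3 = 59319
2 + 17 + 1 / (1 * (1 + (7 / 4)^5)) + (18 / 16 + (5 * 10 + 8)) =11152567 / 142648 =78.18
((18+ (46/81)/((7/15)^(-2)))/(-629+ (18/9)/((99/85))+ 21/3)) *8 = -908336/3885975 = -0.23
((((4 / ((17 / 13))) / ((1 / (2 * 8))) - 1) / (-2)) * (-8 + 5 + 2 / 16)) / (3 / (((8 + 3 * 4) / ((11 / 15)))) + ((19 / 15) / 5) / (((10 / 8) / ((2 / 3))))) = 21088125 / 75004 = 281.16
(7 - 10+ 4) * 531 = 531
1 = 1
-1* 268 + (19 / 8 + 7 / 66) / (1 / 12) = -5241 / 22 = -238.23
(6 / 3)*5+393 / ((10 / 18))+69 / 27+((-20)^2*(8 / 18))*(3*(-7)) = -135602 / 45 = -3013.38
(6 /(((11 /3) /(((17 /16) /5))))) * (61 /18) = 1037 /880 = 1.18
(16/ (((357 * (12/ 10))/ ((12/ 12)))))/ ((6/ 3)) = 20/ 1071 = 0.02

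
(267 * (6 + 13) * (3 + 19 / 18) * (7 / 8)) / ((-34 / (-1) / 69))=19874323 / 544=36533.68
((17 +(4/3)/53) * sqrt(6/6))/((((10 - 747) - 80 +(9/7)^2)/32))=-265286/397023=-0.67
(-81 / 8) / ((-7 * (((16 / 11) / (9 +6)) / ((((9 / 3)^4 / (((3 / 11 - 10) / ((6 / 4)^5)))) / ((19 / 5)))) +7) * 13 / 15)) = 217027218375 / 909506182312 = 0.24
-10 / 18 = -5 / 9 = -0.56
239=239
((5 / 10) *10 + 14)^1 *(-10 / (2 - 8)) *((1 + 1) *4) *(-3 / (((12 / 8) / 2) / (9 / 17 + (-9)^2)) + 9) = -1365720 / 17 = -80336.47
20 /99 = 0.20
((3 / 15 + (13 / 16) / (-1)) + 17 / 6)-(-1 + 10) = -1627 / 240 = -6.78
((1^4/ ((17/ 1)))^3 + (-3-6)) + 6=-14738/ 4913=-3.00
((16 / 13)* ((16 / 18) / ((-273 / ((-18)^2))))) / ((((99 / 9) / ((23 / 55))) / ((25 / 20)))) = -8832 / 143143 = -0.06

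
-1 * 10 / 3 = -3.33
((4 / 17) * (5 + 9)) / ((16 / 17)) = 3.50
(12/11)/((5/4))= 48/55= 0.87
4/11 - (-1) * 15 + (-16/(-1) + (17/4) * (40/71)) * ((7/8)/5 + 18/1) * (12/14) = 16506053/54670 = 301.92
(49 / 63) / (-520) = -7 / 4680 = -0.00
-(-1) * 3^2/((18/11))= 11/2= 5.50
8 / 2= 4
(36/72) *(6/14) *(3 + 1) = 6/7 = 0.86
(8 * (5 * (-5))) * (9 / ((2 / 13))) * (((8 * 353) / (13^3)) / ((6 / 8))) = -3388800 / 169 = -20052.07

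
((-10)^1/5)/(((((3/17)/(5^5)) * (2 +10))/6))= -53125/3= -17708.33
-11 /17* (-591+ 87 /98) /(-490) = -636141 /816340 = -0.78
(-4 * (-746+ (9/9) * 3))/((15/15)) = 2972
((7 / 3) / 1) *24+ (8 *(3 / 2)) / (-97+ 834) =41284 / 737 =56.02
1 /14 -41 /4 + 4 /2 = -8.18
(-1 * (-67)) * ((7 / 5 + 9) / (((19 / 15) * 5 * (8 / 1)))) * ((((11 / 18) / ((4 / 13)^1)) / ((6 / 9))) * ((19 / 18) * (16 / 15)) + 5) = 5894057 / 51300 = 114.89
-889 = -889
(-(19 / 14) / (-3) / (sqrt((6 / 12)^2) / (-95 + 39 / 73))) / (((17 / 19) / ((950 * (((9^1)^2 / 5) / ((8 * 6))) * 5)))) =-1330303050 / 8687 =-153137.22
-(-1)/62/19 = 1/1178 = 0.00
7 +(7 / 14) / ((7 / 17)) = 115 / 14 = 8.21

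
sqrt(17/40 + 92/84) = sqrt(268170)/420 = 1.23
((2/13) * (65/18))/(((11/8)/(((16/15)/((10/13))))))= 832/1485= 0.56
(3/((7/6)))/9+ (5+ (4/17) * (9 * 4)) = 1637/119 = 13.76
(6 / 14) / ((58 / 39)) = 117 / 406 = 0.29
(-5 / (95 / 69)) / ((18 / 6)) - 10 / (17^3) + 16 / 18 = -271925 / 840123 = -0.32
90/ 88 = 45/ 44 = 1.02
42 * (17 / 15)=238 / 5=47.60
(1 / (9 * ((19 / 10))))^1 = 10 / 171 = 0.06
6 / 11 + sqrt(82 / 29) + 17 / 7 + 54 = sqrt(2378) / 29 + 4387 / 77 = 58.66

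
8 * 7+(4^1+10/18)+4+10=671/9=74.56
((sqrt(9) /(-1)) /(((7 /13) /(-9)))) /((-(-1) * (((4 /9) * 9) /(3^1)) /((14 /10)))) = 1053 /20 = 52.65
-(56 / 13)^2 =-3136 / 169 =-18.56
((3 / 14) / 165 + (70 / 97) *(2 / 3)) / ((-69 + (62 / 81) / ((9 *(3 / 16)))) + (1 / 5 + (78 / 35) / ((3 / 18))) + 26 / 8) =-157596678 / 16898244385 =-0.01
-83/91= -0.91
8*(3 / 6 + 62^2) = 30756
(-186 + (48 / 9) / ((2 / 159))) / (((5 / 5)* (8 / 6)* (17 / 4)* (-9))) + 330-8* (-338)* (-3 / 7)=-17504 / 21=-833.52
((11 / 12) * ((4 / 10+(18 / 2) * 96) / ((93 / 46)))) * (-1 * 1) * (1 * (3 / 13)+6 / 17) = -23509519 / 102765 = -228.77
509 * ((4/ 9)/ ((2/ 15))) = 5090/ 3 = 1696.67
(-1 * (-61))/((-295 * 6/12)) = -0.41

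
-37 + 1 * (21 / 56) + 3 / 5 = -36.02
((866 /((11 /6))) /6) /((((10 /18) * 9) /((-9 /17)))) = -7794 /935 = -8.34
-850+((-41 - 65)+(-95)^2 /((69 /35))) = 249911 /69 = 3621.90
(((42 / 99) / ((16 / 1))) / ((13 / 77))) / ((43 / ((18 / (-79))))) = -147 / 176644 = -0.00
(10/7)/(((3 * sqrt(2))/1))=5 * sqrt(2)/21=0.34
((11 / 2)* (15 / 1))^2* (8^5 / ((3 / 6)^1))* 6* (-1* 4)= -10705305600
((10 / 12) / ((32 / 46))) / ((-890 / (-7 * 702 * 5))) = 94185 / 2848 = 33.07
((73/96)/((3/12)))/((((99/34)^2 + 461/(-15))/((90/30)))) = -316455/771802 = -0.41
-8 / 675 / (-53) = 8 / 35775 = 0.00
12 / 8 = 3 / 2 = 1.50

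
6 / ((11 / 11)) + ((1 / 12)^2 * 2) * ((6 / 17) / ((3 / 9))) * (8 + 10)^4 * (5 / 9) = 863.65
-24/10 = -12/5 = -2.40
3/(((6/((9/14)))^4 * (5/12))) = 729/768320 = 0.00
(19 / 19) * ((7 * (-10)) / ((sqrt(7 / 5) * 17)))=-10 * sqrt(35) / 17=-3.48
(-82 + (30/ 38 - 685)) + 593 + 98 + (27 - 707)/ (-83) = -105687/ 1577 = -67.02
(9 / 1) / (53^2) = 9 / 2809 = 0.00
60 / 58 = 30 / 29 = 1.03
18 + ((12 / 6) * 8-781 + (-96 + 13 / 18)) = -15161 / 18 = -842.28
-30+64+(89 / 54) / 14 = 25793 / 756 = 34.12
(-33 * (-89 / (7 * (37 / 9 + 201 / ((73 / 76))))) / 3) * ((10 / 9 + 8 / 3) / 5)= 2429878 / 4906475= 0.50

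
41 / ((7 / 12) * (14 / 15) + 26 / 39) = 3690 / 109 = 33.85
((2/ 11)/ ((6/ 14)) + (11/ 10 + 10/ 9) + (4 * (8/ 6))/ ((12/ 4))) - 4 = 409/ 990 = 0.41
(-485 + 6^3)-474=-743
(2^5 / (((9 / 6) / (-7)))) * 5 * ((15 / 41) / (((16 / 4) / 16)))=-44800 / 41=-1092.68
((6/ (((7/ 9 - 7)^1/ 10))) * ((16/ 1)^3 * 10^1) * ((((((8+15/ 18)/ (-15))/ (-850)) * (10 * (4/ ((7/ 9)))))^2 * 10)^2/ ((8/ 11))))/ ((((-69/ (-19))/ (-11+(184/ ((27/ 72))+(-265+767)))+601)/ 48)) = -20624812075400822784/ 2950407125664338375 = -6.99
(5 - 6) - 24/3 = -9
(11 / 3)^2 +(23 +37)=661 / 9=73.44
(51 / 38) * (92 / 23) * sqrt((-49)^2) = 4998 / 19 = 263.05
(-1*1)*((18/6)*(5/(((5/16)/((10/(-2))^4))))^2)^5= -2430000000000000000000000000000000000000000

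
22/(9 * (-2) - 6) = -11/12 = -0.92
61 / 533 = 0.11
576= 576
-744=-744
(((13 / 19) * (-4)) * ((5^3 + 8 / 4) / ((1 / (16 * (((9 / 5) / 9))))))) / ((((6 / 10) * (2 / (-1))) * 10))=26416 / 285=92.69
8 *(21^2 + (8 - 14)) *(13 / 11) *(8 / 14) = 180960 / 77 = 2350.13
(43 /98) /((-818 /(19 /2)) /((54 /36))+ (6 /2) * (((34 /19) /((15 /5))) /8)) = -4902 /638813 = -0.01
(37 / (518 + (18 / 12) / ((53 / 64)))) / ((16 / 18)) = 17649 / 220400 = 0.08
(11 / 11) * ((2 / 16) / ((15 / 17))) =17 / 120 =0.14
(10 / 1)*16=160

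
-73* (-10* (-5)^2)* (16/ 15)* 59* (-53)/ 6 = -91308400/ 9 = -10145377.78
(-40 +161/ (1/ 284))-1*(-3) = 45687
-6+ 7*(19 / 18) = 25 / 18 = 1.39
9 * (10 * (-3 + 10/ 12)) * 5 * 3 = -2925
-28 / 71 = -0.39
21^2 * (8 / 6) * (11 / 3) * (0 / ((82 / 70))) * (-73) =0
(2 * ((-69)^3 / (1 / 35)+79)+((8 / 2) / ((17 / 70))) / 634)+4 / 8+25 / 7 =-1734916071379 / 75446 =-22995467.90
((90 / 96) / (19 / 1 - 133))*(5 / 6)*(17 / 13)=-425 / 47424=-0.01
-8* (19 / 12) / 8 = -19 / 12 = -1.58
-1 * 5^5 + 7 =-3118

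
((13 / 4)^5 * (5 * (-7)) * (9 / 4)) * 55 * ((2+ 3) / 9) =-3573695125 / 4096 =-872484.16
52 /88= 13 /22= 0.59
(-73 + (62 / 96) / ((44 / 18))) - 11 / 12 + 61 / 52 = -72.48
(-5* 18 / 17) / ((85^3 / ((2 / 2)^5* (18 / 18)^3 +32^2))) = -738 / 83521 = -0.01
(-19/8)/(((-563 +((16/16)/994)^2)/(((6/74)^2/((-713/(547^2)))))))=-12638151015651/1085935764451798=-0.01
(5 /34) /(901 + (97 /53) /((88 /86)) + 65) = 5830 /38367011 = 0.00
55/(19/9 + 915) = 495/8254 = 0.06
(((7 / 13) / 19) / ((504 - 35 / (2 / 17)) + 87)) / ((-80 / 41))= -287 / 5799560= -0.00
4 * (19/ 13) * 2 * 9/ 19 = 72/ 13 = 5.54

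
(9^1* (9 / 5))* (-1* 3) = -243 / 5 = -48.60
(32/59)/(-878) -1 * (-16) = 414400/25901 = 16.00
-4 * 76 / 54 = -152 / 27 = -5.63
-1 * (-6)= 6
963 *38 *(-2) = -73188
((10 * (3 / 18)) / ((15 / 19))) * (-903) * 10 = -57190 / 3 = -19063.33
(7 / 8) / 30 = 0.03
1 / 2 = 0.50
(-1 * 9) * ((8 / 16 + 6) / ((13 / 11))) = -99 / 2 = -49.50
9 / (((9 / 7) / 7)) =49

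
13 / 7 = 1.86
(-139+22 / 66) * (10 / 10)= -416 / 3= -138.67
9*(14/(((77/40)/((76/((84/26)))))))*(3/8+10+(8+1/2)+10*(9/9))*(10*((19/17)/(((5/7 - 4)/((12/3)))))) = -604928.90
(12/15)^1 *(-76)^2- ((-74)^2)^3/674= -410508439392/1685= -243625186.58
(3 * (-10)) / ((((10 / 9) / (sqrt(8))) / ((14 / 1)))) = -756 * sqrt(2) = -1069.15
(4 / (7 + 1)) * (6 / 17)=3 / 17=0.18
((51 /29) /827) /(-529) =-51 /12687007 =-0.00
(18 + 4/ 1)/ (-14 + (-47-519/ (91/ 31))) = -1001/ 10820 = -0.09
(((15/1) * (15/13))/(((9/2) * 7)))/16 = 25/728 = 0.03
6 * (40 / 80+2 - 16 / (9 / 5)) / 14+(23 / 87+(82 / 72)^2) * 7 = 2155205 / 263088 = 8.19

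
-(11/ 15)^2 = -121/ 225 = -0.54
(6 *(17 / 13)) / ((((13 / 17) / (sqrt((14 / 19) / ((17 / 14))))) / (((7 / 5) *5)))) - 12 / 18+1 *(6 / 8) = 1 / 12+9996 *sqrt(323) / 3211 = 56.03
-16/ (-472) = 2/ 59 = 0.03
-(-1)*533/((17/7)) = 3731/17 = 219.47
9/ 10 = 0.90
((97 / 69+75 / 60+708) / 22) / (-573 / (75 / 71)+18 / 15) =-445775 / 7469112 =-0.06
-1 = -1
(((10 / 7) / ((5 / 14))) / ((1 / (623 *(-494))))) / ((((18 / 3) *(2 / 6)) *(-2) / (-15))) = -4616430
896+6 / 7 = 6278 / 7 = 896.86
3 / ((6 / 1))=1 / 2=0.50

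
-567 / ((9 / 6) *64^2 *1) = -189 / 2048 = -0.09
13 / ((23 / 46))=26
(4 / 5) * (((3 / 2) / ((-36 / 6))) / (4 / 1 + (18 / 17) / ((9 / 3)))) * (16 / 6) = -68 / 555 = -0.12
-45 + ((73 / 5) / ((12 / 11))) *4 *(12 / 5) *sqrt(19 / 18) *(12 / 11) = 99.00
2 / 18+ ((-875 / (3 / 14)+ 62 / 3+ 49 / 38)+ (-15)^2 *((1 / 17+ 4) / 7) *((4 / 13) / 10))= -2146586471 / 529074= -4057.25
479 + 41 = 520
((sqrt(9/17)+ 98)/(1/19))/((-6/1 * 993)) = -931/2979 - 19 * sqrt(17)/33762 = -0.31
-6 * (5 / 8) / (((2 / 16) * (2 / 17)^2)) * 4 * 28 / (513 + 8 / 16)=-485520 / 1027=-472.76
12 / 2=6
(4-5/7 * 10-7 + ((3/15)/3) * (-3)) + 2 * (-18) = -1622/35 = -46.34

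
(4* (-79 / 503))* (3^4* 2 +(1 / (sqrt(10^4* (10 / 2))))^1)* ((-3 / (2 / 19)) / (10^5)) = 4503* sqrt(5) / 12575000000 +364743 / 12575000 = 0.03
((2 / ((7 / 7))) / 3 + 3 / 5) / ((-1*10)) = -19 / 150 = -0.13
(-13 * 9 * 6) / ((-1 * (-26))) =-27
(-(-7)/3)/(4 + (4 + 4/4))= 0.26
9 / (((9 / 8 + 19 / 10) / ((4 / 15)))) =96 / 121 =0.79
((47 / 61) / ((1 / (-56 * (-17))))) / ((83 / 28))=247.45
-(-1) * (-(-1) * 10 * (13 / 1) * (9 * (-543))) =-635310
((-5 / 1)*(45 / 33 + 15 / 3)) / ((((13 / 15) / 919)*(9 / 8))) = -12866000 / 429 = -29990.68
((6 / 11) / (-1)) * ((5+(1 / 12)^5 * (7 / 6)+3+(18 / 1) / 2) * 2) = -25380871 / 1368576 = -18.55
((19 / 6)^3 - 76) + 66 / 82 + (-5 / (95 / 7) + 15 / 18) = -7231243 / 168264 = -42.98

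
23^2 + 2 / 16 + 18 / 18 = 4241 / 8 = 530.12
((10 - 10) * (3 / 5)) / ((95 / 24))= 0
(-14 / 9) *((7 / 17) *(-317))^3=152967772426 / 44217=3459478.76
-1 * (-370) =370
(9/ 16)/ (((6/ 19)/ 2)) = 57/ 16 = 3.56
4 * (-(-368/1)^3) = 199344128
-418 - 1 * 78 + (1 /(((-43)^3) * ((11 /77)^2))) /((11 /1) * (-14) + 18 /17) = -102532226367 /206718200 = -496.00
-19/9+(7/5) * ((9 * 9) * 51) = 260158/45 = 5781.29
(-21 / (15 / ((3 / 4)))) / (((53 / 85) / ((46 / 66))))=-2737 / 2332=-1.17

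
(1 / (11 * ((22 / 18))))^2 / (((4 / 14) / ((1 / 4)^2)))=567 / 468512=0.00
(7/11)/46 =7/506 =0.01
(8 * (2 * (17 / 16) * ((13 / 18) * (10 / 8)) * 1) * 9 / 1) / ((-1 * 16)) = -1105 / 128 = -8.63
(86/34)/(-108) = -43/1836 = -0.02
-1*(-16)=16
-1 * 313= -313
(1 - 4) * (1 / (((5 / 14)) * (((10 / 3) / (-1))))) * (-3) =-189 / 25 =-7.56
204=204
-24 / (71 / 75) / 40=-45 / 71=-0.63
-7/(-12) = 7/12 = 0.58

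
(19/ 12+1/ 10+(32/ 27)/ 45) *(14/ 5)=58163/ 12150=4.79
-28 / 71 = -0.39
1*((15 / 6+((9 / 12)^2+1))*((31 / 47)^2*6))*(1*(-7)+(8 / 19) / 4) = -73.11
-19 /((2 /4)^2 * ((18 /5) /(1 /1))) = -190 /9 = -21.11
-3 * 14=-42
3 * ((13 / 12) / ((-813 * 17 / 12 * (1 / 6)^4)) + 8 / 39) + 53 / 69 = -9395369 / 4132479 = -2.27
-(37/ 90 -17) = 1493/ 90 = 16.59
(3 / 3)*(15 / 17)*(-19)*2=-570 / 17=-33.53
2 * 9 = 18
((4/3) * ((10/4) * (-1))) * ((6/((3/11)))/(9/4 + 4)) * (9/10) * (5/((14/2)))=-264/35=-7.54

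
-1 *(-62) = 62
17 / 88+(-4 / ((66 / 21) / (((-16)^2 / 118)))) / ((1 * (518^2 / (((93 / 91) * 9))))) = 874240615 / 4527699176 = 0.19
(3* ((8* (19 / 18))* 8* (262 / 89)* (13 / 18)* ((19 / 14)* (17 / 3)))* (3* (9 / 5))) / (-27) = -167220976 / 252315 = -662.75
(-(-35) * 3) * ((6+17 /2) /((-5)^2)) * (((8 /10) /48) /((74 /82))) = 8323 /7400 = 1.12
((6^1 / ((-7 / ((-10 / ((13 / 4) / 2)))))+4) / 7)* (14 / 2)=844 / 91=9.27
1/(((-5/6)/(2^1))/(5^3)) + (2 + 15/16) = -4753/16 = -297.06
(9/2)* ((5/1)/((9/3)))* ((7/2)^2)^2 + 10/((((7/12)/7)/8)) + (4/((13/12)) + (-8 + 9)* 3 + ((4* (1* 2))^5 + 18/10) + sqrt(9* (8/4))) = 3* sqrt(2) + 72512879/2080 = 34866.20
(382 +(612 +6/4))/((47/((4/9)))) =3982/423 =9.41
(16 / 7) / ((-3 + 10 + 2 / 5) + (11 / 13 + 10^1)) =520 / 4151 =0.13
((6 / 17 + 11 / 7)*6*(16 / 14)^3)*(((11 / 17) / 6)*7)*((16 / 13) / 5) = 20635648 / 6443255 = 3.20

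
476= 476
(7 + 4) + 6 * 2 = 23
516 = 516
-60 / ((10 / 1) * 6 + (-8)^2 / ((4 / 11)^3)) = -60 / 1391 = -0.04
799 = 799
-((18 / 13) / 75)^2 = -36 / 105625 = -0.00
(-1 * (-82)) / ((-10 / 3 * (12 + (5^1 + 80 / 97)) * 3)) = -3977 / 8645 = -0.46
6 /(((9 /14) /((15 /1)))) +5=145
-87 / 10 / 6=-29 / 20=-1.45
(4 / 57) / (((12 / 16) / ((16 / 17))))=0.09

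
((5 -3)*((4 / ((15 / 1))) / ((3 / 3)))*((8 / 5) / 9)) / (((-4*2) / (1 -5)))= 32 / 675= 0.05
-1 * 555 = -555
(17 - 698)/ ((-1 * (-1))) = -681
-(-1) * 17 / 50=0.34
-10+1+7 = -2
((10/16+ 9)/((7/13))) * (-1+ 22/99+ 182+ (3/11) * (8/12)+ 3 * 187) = 477737/36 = 13270.47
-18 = -18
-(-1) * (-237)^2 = 56169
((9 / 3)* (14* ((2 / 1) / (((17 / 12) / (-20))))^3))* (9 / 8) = -5225472000 / 4913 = -1063601.06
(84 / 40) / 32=21 / 320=0.07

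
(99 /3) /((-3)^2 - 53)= -3 /4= -0.75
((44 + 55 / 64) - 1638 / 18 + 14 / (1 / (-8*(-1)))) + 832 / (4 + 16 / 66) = 586821 / 2240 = 261.97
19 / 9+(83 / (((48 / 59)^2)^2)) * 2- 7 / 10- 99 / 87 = 145937575763 / 384860160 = 379.20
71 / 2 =35.50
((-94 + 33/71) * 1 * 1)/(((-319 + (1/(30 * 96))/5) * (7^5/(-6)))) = -573782400/5481527905903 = -0.00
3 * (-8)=-24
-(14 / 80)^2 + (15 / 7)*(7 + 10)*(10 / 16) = 22.74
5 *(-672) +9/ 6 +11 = -6695/ 2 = -3347.50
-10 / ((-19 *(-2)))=-5 / 19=-0.26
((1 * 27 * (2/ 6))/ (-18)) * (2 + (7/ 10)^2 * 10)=-69/ 20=-3.45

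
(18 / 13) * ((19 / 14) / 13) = 171 / 1183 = 0.14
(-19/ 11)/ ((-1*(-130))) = -19/ 1430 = -0.01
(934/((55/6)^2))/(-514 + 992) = 16812/722975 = 0.02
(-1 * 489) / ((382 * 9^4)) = -163 / 835434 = -0.00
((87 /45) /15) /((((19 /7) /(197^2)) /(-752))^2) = 14900640736595.16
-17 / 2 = -8.50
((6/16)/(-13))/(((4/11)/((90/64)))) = -1485/13312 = -0.11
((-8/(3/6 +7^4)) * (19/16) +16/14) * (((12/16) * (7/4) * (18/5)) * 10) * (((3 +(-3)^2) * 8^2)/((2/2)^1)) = 66166848/1601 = 41328.45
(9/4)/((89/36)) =0.91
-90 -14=-104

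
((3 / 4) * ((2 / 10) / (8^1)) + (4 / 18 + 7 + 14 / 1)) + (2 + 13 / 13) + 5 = 42107 / 1440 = 29.24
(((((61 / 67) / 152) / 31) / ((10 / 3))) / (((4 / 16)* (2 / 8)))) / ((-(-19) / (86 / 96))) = 2623 / 59983760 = 0.00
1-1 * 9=-8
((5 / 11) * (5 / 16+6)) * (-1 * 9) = -4545 / 176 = -25.82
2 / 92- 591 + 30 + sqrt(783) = -25805 / 46 + 3 * sqrt(87) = -533.00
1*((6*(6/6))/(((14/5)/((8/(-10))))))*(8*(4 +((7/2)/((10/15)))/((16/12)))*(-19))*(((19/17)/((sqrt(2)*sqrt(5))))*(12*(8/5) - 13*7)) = -49377219*sqrt(10)/2975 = -52485.54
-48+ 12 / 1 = -36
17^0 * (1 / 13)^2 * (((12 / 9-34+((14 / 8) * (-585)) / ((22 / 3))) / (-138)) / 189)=6497 / 166239216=0.00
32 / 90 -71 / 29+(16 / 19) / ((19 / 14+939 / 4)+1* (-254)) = -8860343 / 4140765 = -2.14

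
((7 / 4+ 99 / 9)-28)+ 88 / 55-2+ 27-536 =-10493 / 20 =-524.65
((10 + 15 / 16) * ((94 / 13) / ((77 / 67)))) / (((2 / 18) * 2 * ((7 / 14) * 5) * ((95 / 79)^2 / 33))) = 2826.70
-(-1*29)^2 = -841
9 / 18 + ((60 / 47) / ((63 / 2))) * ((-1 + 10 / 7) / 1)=2383 / 4606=0.52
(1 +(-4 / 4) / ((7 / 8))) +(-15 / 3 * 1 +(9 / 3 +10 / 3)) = 1.19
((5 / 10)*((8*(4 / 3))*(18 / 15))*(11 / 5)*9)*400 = 50688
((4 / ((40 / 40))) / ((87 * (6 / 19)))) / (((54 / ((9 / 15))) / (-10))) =-38 / 2349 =-0.02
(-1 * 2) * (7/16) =-0.88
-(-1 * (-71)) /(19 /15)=-1065 /19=-56.05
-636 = -636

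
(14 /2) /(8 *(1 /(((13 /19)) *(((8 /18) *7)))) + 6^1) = 637 /888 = 0.72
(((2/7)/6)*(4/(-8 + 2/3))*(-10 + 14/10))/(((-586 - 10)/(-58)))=1247/57365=0.02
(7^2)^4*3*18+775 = 311300029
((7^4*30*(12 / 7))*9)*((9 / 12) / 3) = 277830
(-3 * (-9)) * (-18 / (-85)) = 486 / 85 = 5.72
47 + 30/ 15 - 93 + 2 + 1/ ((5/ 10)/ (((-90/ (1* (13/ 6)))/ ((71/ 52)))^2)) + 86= 9553004/ 5041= 1895.06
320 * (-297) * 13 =-1235520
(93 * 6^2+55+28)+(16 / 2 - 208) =3231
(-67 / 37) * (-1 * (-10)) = -670 / 37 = -18.11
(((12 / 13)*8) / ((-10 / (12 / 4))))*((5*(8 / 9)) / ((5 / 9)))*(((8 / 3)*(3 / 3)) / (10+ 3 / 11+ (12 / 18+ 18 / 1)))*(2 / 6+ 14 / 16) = -122496 / 62075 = -1.97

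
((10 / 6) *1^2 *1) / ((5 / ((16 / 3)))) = 16 / 9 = 1.78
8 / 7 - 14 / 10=-9 / 35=-0.26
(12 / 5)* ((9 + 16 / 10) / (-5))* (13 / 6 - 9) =4346 / 125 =34.77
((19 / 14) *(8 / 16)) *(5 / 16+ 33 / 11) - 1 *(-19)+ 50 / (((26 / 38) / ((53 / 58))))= 14867063 / 168896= 88.02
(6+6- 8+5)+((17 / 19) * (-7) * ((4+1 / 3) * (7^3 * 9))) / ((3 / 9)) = -4775418 / 19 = -251337.79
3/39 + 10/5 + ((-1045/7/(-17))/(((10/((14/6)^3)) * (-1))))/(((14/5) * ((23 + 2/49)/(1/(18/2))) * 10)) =1006470253/485045496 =2.08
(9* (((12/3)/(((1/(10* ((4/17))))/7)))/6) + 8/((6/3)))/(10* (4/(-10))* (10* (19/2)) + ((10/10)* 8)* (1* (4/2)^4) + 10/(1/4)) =-437/901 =-0.49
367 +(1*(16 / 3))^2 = 3559 / 9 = 395.44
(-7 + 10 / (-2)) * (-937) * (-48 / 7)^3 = -1243496448 / 343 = -3625354.08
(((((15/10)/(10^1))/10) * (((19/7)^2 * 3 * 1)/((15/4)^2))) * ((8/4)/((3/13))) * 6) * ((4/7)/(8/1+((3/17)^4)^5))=610350015724705851124182831776/6970156862400587623398151679375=0.09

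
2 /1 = 2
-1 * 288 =-288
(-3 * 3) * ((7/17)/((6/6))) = -63/17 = -3.71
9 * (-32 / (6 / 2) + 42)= 282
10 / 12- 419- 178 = -3577 / 6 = -596.17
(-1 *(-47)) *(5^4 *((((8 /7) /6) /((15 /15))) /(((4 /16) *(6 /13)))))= 3055000 /63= 48492.06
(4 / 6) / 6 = 0.11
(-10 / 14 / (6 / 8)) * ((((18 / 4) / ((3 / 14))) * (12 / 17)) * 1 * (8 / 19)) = -1920 / 323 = -5.94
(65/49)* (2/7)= 130/343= 0.38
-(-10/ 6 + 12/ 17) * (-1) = -49/ 51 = -0.96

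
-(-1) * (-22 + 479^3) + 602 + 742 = 109903561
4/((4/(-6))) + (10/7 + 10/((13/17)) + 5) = 13.51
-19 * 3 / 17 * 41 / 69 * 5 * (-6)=23370 / 391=59.77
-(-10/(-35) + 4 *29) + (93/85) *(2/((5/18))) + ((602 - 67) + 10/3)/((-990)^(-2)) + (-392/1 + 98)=1569669790336/2975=527620097.59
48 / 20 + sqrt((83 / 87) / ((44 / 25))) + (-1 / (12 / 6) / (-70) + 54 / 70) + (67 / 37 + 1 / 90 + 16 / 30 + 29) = 5 * sqrt(79431) / 1914 + 1609967 / 46620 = 35.27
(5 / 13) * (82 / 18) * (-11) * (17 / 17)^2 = -2255 / 117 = -19.27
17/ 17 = 1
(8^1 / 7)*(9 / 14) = 36 / 49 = 0.73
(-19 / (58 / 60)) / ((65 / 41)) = -4674 / 377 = -12.40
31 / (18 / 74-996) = -1147 / 36843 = -0.03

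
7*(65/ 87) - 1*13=-676/ 87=-7.77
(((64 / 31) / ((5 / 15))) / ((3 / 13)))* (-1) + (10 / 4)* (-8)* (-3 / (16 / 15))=3647 / 124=29.41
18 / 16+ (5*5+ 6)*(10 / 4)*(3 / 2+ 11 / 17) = 22783 / 136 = 167.52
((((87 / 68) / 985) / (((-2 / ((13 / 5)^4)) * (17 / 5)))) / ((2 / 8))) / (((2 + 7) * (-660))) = 828269 / 140909175000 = 0.00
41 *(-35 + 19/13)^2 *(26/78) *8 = 62351488/507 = 122981.24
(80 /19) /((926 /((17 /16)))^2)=1445 /260672704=0.00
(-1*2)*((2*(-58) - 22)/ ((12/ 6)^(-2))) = 1104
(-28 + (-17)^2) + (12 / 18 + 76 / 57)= 263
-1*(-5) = 5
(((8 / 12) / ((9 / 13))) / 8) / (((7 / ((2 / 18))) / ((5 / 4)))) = 65 / 27216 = 0.00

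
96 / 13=7.38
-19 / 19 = -1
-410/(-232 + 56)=205/88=2.33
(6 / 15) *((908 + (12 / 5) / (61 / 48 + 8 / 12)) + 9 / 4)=565123 / 1550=364.60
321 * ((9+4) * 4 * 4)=66768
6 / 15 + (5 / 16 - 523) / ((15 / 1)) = -8267 / 240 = -34.45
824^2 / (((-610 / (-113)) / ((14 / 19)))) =92678.17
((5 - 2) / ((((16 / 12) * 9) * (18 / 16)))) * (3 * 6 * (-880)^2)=3097600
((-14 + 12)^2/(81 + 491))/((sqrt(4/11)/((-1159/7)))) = -1159 * sqrt(11)/2002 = -1.92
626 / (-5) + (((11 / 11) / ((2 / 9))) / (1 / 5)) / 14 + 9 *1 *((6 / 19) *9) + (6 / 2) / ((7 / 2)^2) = -97.77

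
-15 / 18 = -5 / 6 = -0.83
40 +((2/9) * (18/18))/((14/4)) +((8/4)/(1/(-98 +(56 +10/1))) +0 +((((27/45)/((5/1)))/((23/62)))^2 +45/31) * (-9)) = -24500048267/645710625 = -37.94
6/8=3/4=0.75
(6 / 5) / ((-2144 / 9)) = -27 / 5360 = -0.01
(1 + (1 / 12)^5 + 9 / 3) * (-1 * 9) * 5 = -4976645 / 27648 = -180.00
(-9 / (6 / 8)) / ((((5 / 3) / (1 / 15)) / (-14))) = 168 / 25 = 6.72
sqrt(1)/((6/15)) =5/2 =2.50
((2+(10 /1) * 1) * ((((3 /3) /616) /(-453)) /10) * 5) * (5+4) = -9 /46508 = -0.00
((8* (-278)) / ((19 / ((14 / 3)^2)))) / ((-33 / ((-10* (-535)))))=2332086400 / 5643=413270.67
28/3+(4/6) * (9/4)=65/6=10.83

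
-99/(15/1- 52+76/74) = 333/121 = 2.75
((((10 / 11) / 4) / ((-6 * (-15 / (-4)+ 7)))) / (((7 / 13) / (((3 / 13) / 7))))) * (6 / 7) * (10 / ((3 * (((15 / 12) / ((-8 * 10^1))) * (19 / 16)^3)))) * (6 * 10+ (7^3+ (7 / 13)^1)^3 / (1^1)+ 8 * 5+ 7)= 2335055590850560000 / 2444815670297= 955104.97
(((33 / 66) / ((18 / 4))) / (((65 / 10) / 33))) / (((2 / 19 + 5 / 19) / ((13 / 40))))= 209 / 420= 0.50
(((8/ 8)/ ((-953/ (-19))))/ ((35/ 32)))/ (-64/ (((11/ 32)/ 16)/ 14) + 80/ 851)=-0.00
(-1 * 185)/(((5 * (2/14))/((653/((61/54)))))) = -9132858/61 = -149718.98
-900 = -900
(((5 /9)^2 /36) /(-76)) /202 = -25 /44766432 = -0.00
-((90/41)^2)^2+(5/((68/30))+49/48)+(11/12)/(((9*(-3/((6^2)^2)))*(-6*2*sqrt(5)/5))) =-46097531287/2305820976+11*sqrt(5)/3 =-11.79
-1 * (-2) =2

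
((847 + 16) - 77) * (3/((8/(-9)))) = -10611/4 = -2652.75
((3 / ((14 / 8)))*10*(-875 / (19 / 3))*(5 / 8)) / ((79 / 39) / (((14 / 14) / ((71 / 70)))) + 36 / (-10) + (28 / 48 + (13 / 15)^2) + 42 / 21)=-2303437500 / 2783899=-827.41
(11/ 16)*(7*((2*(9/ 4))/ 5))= 693/ 160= 4.33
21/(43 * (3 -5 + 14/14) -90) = -3/19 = -0.16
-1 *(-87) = 87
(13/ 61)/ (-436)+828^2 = 18233792051/ 26596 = 685584.00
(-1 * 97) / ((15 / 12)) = -388 / 5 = -77.60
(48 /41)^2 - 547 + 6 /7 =-6410335 /11767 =-544.77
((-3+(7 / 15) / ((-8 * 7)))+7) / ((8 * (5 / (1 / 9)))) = 479 / 43200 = 0.01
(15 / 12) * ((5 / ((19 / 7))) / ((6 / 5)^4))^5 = 25044381618499755859375 / 36212041029125979242496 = 0.69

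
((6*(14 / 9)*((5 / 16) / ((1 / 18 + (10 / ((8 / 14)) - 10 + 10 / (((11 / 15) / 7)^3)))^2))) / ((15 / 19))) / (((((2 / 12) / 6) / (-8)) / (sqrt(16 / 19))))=-8035800696*sqrt(19) / 2718410564747641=-0.00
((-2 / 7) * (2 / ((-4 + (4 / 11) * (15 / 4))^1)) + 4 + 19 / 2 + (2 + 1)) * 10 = 33935 / 203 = 167.17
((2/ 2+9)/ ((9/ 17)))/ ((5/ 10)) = 340/ 9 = 37.78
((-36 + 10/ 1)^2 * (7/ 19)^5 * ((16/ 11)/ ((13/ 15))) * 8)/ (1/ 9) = 15102097920/ 27237089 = 554.47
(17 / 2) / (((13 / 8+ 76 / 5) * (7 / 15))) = 5100 / 4711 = 1.08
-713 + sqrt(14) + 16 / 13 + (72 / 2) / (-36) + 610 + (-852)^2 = sqrt(14) + 9435416 / 13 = 725804.97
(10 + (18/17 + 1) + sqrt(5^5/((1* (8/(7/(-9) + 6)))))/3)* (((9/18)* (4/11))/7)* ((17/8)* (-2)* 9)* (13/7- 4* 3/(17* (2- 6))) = -275* sqrt(470)/196- 20295/833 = -54.78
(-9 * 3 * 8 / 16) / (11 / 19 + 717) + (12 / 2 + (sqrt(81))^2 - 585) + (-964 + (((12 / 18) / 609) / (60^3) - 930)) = -3217512093194183 / 1345103172000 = -2392.02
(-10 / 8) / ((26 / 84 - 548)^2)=-2205 / 529138009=-0.00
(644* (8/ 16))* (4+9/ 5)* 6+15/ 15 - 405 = 10801.60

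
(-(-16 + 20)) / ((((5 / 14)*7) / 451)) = -3608 / 5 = -721.60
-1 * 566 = -566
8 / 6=4 / 3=1.33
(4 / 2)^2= 4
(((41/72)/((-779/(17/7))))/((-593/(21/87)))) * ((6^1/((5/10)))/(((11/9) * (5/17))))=867/35941730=0.00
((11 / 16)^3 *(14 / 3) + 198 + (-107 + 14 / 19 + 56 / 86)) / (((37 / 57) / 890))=209758427585 / 1629184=128750.61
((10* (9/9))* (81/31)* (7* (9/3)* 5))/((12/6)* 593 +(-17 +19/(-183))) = 7782075/3315574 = 2.35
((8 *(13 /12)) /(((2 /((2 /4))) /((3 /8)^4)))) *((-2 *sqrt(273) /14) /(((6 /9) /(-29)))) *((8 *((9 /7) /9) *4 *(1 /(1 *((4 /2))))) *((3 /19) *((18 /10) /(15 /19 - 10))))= -824499 *sqrt(273) /43904000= -0.31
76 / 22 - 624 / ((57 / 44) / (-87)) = 8759186 / 209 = 41909.98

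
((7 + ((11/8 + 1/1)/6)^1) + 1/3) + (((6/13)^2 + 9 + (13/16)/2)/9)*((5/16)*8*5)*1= 2052913/97344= 21.09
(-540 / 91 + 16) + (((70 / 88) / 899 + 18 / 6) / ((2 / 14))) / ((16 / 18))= 970390667 / 28796768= 33.70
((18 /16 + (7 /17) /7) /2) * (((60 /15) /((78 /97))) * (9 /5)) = 46851 /8840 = 5.30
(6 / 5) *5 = 6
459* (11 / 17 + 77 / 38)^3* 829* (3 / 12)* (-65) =-7493913296368785 / 63432032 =-118140836.11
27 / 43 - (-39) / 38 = 2703 / 1634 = 1.65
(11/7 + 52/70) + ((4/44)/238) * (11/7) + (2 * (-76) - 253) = -402.69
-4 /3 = -1.33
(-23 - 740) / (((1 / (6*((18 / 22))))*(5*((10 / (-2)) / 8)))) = 329616 / 275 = 1198.60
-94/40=-47/20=-2.35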